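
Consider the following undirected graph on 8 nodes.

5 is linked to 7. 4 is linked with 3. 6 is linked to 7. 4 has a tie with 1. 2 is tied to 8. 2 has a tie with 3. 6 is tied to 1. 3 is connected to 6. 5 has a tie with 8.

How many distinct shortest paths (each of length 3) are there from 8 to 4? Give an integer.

The shortest distance is 3, and the only length-3 path is 8–2–3–4. So there is exactly 1 shortest path.

1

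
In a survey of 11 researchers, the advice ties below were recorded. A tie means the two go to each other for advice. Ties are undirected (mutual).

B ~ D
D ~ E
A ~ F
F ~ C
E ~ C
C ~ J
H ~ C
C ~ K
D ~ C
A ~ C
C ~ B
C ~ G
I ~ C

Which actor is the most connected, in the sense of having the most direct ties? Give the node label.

C

Degrees — A:2, B:2, C:10, D:3, E:2, F:2, G:1, H:1, I:1, J:1, K:1.
The maximum is 10, attained only by C.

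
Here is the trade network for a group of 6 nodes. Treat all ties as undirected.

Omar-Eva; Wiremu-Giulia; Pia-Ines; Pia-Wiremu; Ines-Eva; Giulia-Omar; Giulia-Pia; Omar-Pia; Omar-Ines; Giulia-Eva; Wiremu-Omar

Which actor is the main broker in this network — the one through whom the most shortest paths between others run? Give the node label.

Unnormalized betweenness of each node: Eva:1/3, Giulia:5/6, Ines:1/3, Omar:5/3, Pia:5/6, Wiremu:0.
Omar has the largest value, 5/3, making it the main broker — the node through which the most shortest paths run.

Omar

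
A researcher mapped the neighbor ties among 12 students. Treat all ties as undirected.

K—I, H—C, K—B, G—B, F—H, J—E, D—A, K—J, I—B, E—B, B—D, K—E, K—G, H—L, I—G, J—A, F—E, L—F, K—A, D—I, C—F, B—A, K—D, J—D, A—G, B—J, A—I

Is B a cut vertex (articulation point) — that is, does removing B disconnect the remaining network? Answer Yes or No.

Even without B, every remaining node can still reach every other (the residual graph is connected), so B is not a cut vertex.

No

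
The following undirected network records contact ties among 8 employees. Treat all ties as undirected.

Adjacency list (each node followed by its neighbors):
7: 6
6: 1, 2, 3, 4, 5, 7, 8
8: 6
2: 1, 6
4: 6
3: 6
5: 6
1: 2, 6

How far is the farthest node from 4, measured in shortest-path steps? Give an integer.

Distances from 4: 1:2, 2:2, 3:2, 5:2, 6:1, 7:2, 8:2.
The largest is 2 (to 2, 7, 8, 5, 3, and 1), so the eccentricity of 4 is 2.

2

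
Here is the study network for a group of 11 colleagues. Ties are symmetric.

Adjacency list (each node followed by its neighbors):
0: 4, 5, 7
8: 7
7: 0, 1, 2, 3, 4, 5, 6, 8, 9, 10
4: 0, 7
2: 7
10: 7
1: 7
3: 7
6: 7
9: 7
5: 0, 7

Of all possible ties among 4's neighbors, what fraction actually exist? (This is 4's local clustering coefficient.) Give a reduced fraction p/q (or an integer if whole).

1

4's neighbors: 0 and 7 (k = 2).
Possible neighbor pairs: C(2,2) = 1. Edges among them: 0–7 → e = 1.
Clustering(4) = 1/1.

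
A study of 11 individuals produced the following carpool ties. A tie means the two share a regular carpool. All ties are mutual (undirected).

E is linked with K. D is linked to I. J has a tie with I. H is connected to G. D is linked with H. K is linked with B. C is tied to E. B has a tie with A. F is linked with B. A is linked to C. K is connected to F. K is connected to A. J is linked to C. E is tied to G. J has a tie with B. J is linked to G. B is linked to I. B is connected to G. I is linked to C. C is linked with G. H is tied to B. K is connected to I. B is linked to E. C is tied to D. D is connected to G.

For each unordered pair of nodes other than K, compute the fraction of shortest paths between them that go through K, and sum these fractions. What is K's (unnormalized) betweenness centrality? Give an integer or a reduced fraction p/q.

Pairs whose geodesics pass through K — C–F: 3/8; D–F: 1/4; E–F: 1/2; E–A: 1/3; E–I: 1/3; F–A: 1/2; F–I: 1/2; A–I: 1/3.
All other pairs contribute 0.
Summing the contributions gives betweenness(K) = 25/8.

25/8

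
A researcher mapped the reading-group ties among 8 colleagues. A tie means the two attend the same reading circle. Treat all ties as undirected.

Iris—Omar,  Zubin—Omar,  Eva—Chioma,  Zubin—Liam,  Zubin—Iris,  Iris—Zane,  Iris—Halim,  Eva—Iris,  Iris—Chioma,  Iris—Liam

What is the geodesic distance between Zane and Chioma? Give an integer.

One shortest route is Zane – Iris – Chioma, which uses 2 edges, and Zane and Chioma are not directly tied, so nothing shorter exists. So d(Zane,Chioma) = 2.

2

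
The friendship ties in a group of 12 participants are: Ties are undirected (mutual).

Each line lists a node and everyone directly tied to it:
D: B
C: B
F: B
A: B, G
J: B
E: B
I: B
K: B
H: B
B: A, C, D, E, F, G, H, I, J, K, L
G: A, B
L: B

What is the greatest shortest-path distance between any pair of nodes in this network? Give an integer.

Eccentricity of each node (its greatest distance to any other): A:2, B:1, C:2, D:2, E:2, F:2, G:2, H:2, I:2, J:2, K:2, L:2.
The maximum eccentricity is 2, realized for instance by the pair C–H via C – B – H. So the diameter is 2.

2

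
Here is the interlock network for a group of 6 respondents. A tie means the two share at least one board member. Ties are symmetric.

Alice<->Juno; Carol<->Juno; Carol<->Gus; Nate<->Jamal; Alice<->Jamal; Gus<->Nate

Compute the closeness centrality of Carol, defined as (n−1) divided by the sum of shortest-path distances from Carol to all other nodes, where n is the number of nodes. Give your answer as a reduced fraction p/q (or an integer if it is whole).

Distances from Carol: Alice:2, Gus:1, Jamal:3, Juno:1, Nate:2. Sum = 9.
n = 6, so closeness = 5/9.

5/9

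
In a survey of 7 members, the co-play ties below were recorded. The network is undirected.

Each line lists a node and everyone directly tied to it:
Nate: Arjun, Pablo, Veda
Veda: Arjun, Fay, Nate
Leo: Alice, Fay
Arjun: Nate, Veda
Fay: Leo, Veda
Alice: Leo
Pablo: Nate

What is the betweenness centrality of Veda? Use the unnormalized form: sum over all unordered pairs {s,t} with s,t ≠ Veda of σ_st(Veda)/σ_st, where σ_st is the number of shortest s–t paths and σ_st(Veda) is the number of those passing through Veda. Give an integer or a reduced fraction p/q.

Pairs whose geodesics pass through Veda — Nate–Fay: 1; Nate–Leo: 1; Nate–Alice: 1; Fay–Arjun: 1; Fay–Pablo: 1; Leo–Arjun: 1; Leo–Pablo: 1; Arjun–Alice: 1; Alice–Pablo: 1.
All other pairs contribute 0.
Summing the contributions gives betweenness(Veda) = 9.

9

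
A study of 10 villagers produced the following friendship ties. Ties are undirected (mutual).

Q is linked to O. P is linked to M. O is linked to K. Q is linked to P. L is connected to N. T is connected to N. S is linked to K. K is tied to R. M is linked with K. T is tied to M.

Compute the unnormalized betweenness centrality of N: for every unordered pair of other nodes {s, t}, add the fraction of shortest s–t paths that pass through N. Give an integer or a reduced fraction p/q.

8

Pairs whose geodesics pass through N — K–L: 1; P–L: 1; S–L: 1; L–Q: 1; L–R: 1; L–T: 1; L–M: 1; L–O: 1.
All other pairs contribute 0.
Summing the contributions gives betweenness(N) = 8.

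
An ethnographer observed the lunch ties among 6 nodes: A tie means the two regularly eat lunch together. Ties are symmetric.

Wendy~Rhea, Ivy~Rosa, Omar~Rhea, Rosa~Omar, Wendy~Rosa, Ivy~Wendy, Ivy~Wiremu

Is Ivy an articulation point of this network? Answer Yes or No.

Yes

Removing Ivy leaves {Wiremu} with no path to {Omar, Rhea, Rosa, and Wendy}, so the network splits into 2 components. Ivy is a cut vertex.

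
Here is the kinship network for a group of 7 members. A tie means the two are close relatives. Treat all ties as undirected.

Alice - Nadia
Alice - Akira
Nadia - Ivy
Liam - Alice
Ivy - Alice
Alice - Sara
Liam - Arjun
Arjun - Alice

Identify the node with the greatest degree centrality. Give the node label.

Degrees — Akira:1, Alice:6, Arjun:2, Ivy:2, Liam:2, Nadia:2, Sara:1.
The maximum is 6, attained only by Alice.

Alice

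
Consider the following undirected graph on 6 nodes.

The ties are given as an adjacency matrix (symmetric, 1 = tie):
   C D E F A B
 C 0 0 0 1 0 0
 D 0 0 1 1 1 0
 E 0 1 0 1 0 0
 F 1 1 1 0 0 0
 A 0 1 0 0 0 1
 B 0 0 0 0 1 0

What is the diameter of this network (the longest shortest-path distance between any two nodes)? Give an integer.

Eccentricity of each node (its greatest distance to any other): A:3, B:4, C:4, D:2, E:3, F:3.
The maximum eccentricity is 4, realized for instance by the pair C–B via C – F – D – A – B. So the diameter is 4.

4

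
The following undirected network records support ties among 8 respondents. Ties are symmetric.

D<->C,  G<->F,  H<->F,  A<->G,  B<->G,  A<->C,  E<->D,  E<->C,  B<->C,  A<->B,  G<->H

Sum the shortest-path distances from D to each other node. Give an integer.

Distances from D: A:2, B:2, C:1, E:1, F:4, G:3, H:4.
Sum = 2 + 2 + 1 + 1 + 4 + 3 + 4 = 17.

17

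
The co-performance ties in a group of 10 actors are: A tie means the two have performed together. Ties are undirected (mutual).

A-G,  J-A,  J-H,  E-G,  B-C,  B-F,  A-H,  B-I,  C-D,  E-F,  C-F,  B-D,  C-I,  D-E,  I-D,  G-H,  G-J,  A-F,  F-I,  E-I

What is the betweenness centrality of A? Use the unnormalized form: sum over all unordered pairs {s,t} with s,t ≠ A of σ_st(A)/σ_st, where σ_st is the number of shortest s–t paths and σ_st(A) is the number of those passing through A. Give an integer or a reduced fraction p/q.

8

Pairs whose geodesics pass through A — H–I: 1/2; H–C: 1; H–B: 1; H–F: 1; G–C: 1/4; G–B: 1/4; G–F: 1/2; J–I: 1/2; J–C: 1; J–B: 1; J–F: 1.
All other pairs contribute 0.
Summing the contributions gives betweenness(A) = 8.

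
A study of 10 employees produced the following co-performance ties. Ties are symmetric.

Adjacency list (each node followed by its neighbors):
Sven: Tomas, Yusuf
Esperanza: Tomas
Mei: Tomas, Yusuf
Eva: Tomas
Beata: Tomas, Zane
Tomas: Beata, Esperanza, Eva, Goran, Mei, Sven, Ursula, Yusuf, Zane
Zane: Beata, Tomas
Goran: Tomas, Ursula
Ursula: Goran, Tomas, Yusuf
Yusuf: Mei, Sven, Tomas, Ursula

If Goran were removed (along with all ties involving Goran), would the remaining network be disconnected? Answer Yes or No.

No

Even without Goran, every remaining node can still reach every other (the residual graph is connected), so Goran is not a cut vertex.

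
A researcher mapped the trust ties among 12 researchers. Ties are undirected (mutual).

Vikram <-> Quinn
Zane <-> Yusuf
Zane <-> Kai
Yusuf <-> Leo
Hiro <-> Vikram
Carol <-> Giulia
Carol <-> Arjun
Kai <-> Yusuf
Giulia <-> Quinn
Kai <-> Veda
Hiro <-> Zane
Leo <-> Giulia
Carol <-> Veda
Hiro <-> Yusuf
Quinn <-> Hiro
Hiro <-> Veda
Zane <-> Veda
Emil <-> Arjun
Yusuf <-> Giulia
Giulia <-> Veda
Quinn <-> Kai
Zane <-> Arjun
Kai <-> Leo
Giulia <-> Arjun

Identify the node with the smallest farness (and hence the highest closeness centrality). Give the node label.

Giulia

Farness (sum of distances to all others) for each node — Arjun:19, Carol:20, Emil:29, Giulia:16, Hiro:18, Kai:18, Leo:21, Quinn:19, Veda:18, Vikram:25, Yusuf:18, Zane:17.
The smallest farness is 16, for Giulia, so Giulia has the highest closeness.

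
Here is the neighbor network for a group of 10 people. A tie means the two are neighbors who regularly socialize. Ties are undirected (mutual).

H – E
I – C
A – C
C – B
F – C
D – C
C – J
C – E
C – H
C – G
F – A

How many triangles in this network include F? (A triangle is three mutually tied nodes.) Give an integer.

1

F's neighbors: A and C.
Neighbor pairs that are themselves tied: F–A–C. Each forms one triangle with F, for 1 in total.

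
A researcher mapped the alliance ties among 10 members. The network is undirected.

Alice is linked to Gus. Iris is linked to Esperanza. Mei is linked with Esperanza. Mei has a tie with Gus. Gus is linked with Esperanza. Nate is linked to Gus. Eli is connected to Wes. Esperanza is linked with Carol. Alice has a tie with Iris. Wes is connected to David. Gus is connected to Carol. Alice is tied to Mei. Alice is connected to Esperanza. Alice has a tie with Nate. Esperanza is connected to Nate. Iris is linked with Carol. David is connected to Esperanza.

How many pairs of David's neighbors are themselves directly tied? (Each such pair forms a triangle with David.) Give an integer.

0

David's neighbors are Esperanza and Wes, but none of them are tied to each other, so no triangle contains David.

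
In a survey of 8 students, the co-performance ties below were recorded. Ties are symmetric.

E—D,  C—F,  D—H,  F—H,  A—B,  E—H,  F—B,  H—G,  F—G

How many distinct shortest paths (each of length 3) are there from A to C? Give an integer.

The shortest distance is 3, and the only length-3 path is A–B–F–C. So there is exactly 1 shortest path.

1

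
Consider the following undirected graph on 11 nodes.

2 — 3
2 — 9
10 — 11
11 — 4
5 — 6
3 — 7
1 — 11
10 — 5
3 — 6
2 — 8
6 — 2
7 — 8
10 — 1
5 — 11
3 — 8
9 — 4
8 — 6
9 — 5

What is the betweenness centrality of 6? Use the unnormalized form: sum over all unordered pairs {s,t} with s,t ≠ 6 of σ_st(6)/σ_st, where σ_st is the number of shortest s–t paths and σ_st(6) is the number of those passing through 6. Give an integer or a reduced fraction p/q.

Pairs whose geodesics pass through 6 — 7–1: 4/4; 7–11: 2/2; 7–5: 2/2; 7–10: 2/2; 8–1: 2/2; 8–11: 1; 8–5: 1; 8–10: 1; 3–1: 2/2; 3–11: 1; 3–5: 1; 3–10: 1; 2–1: 2/5; 2–11: 1/3 … (+2 more pairs).
All other pairs contribute 0.
Summing the contributions gives betweenness(6) = 206/15.

206/15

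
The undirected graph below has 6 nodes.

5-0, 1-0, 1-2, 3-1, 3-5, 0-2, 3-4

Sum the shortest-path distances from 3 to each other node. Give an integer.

7

Distances from 3: 0:2, 1:1, 2:2, 4:1, 5:1.
Sum = 2 + 1 + 2 + 1 + 1 = 7.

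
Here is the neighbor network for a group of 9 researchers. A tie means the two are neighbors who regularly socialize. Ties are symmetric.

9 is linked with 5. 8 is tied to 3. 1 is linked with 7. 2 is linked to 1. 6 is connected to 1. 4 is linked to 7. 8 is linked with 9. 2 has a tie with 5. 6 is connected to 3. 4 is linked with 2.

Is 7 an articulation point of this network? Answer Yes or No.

Even without 7, every remaining node can still reach every other (the residual graph is connected), so 7 is not a cut vertex.

No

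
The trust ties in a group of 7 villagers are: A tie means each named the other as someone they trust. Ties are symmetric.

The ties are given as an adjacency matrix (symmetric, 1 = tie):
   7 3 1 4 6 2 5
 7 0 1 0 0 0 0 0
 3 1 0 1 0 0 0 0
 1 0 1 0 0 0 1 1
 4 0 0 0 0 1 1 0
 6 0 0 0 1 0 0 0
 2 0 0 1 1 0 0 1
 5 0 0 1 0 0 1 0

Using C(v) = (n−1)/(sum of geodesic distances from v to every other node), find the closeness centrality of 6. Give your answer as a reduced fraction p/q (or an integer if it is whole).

Distances from 6: 1:3, 2:2, 3:4, 4:1, 5:3, 7:5. Sum = 18.
n = 7, so closeness = 6/18 = 1/3.

1/3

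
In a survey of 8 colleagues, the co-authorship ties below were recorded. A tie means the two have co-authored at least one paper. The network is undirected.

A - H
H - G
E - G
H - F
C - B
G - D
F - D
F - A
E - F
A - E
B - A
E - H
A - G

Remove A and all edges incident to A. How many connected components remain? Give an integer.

Without A, the remaining ties split the others into: {D, E, F, G, H}; {B, C}.
That's 2 separate components.

2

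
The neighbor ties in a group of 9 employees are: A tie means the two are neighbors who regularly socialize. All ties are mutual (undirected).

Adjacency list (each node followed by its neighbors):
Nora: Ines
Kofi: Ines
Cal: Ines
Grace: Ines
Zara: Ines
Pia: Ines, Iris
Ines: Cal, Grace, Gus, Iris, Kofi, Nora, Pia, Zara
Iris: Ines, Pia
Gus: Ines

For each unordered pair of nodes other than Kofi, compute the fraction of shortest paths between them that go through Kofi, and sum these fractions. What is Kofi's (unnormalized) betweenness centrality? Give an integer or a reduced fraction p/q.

No shortest path between any pair of other nodes passes through Kofi.
Summing the contributions gives betweenness(Kofi) = 0.

0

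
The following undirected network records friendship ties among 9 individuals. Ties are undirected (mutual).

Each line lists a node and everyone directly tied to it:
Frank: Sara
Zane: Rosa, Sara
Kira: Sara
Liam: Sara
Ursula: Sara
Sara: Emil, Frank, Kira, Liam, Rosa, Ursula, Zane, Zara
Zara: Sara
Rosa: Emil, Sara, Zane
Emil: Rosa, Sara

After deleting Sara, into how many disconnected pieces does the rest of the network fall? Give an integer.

6

Without Sara, the remaining ties split the others into: {Emil, Rosa, Zane}; {Zara}; {Ursula}; {Kira}; {Frank}; {Liam}.
That's 6 separate components.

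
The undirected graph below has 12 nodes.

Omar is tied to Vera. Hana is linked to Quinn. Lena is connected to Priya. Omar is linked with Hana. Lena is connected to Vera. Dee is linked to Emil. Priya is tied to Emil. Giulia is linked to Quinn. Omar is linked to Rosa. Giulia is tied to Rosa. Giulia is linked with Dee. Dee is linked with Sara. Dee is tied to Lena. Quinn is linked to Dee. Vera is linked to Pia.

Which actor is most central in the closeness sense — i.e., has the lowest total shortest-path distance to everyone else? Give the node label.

Dee

Farness (sum of distances to all others) for each node — Dee:19, Emil:27, Giulia:23, Hana:26, Lena:21, Omar:25, Pia:33, Priya:29, Quinn:23, Rosa:26, Sara:29, Vera:23.
The smallest farness is 19, for Dee, so Dee has the highest closeness.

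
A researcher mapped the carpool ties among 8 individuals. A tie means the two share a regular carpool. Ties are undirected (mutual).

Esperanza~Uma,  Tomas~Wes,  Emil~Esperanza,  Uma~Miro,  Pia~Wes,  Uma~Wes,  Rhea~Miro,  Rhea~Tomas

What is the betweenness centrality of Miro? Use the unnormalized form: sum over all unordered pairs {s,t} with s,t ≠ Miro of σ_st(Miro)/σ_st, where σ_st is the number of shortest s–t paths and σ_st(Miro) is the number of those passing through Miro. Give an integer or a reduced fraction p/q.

Pairs whose geodesics pass through Miro — Emil–Rhea: 1; Esperanza–Rhea: 1; Rhea–Uma: 1.
All other pairs contribute 0.
Summing the contributions gives betweenness(Miro) = 3.

3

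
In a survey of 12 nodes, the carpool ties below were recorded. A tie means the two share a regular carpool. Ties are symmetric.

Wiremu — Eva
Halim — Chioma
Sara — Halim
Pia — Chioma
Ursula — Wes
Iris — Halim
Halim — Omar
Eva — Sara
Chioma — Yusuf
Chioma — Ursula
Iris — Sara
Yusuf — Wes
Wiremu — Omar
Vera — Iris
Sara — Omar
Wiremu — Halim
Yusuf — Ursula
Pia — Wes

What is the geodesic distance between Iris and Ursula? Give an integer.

One shortest route is Iris – Halim – Chioma – Ursula, which uses 3 edges, and at distance 2 from Iris we only reach {Chioma, Eva, Omar, Wiremu}, which does not include Ursula. So d(Iris,Ursula) = 3.

3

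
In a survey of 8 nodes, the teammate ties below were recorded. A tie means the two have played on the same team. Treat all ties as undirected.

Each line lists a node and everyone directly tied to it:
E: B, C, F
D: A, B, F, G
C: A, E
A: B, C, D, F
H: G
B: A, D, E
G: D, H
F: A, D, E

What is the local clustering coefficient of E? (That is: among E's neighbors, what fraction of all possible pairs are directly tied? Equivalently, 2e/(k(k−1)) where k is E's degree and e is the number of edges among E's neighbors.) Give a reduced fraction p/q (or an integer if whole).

0

E's neighbors: B, C, and F (k = 3).
Possible neighbor pairs: C(3,2) = 3. Edges among them: none → e = 0.
Clustering(E) = 0/3 = 0.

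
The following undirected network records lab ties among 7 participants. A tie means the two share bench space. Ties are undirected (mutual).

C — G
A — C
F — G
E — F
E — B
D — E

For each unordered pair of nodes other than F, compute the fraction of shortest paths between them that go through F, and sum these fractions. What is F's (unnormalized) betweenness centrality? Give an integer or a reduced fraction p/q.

9

Pairs whose geodesics pass through F — C–B: 1; C–E: 1; C–D: 1; A–B: 1; A–E: 1; A–D: 1; B–G: 1; E–G: 1; D–G: 1.
All other pairs contribute 0.
Summing the contributions gives betweenness(F) = 9.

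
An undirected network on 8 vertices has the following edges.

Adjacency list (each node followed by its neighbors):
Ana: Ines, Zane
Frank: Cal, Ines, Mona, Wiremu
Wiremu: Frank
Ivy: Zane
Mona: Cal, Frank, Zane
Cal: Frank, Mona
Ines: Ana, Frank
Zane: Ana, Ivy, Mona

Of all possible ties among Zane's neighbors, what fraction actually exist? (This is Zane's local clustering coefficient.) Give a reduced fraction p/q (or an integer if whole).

0

Zane's neighbors: Ana, Ivy, and Mona (k = 3).
Possible neighbor pairs: C(3,2) = 3. Edges among them: none → e = 0.
Clustering(Zane) = 0/3 = 0.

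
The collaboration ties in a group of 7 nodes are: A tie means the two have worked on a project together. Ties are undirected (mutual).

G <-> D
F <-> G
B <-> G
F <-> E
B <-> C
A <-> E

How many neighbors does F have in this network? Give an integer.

2

F is directly tied to E and G. That is 2 neighbors, so the degree of F is 2.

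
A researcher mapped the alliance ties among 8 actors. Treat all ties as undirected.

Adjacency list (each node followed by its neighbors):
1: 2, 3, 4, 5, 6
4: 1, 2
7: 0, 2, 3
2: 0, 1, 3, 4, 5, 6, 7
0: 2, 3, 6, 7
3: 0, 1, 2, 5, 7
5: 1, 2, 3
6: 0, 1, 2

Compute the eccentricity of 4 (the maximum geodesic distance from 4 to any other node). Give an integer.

Distances from 4: 0:2, 1:1, 2:1, 3:2, 5:2, 6:2, 7:2.
The largest is 2 (to 3, 5, 6, 0, and 7), so the eccentricity of 4 is 2.

2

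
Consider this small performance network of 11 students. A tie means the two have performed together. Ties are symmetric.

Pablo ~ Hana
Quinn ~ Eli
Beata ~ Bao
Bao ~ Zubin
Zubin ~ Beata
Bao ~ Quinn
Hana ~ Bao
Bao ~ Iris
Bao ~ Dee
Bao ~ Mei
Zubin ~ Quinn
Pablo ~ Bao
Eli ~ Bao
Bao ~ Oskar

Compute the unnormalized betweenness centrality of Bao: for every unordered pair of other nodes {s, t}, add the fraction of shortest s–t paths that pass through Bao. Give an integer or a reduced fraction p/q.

40

Pairs whose geodesics pass through Bao — Pablo–Zubin: 1; Pablo–Oskar: 1; Pablo–Mei: 1; Pablo–Quinn: 1; Pablo–Eli: 1; Pablo–Iris: 1; Pablo–Dee: 1; Pablo–Beata: 1; Zubin–Oskar: 1; Zubin–Mei: 1; Zubin–Eli: 1/2; Zubin–Iris: 1; Zubin–Dee: 1; Zubin–Hana: 1 … (+27 more pairs).
All other pairs contribute 0.
Summing the contributions gives betweenness(Bao) = 40.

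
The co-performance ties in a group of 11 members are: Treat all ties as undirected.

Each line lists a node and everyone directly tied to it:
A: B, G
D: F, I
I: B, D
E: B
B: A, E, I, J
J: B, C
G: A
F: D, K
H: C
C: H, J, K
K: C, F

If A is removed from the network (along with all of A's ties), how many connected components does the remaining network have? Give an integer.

Without A, the remaining ties split the others into: {B, C, D, E, F, H, I, J, K}; {G}.
That's 2 separate components.

2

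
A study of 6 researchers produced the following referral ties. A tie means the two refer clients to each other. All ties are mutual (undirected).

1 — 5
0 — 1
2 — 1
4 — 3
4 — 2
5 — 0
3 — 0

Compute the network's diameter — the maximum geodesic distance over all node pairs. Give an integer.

Eccentricity of each node (its greatest distance to any other): 0:2, 1:2, 2:2, 3:2, 4:3, 5:3.
The maximum eccentricity is 3, realized for instance by the pair 5–4 via 5 – 1 – 2 – 4. So the diameter is 3.

3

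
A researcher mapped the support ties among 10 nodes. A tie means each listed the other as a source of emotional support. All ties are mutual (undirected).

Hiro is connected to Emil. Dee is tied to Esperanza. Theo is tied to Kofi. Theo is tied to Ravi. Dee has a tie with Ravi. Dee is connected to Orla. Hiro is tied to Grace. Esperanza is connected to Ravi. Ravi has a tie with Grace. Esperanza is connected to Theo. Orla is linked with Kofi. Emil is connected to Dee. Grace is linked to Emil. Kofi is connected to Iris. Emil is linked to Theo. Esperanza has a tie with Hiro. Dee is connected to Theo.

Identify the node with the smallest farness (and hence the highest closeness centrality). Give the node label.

Farness (sum of distances to all others) for each node — Dee:14, Emil:15, Esperanza:15, Grace:19, Hiro:19, Iris:25, Kofi:17, Orla:18, Ravi:15, Theo:13.
The smallest farness is 13, for Theo, so Theo has the highest closeness.

Theo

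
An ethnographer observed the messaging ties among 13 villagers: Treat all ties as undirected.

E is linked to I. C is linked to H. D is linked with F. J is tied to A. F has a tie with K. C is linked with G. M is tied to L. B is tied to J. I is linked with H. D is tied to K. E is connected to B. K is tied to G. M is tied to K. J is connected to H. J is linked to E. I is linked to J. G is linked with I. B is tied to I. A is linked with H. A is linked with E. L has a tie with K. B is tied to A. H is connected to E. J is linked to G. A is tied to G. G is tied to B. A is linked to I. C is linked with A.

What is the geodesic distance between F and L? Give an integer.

2

One shortest route is F – K – L, which uses 2 edges, and F and L are not directly tied, so nothing shorter exists. So d(F,L) = 2.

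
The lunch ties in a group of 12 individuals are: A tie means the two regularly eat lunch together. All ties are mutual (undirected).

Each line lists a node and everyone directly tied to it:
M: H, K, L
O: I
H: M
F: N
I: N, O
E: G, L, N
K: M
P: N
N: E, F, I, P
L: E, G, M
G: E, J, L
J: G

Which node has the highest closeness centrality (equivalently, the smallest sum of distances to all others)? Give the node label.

Farness (sum of distances to all others) for each node — E:22, F:34, G:26, H:40, I:32, J:36, K:40, L:24, M:30, N:24, O:42, P:34.
The smallest farness is 22, for E, so E has the highest closeness.

E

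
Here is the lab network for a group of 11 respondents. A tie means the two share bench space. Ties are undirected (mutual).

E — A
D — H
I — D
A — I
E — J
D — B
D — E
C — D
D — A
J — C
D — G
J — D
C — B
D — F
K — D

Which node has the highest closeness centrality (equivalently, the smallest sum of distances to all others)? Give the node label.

D

Farness (sum of distances to all others) for each node — A:17, B:18, C:17, D:10, E:17, F:19, G:19, H:19, I:18, J:17, K:19.
The smallest farness is 10, for D, so D has the highest closeness.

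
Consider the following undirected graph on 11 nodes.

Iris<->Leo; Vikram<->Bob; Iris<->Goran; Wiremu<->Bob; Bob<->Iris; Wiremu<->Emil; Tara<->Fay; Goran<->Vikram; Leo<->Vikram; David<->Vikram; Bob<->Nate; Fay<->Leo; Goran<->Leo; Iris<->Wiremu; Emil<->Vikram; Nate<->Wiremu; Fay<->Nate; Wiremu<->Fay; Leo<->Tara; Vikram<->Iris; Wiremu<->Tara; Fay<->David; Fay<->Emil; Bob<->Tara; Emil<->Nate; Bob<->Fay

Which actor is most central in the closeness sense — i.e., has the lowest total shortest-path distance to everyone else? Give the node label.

Fay

Farness (sum of distances to all others) for each node — Bob:14, David:18, Emil:16, Fay:13, Goran:18, Iris:15, Leo:15, Nate:17, Tara:16, Vikram:14, Wiremu:14.
The smallest farness is 13, for Fay, so Fay has the highest closeness.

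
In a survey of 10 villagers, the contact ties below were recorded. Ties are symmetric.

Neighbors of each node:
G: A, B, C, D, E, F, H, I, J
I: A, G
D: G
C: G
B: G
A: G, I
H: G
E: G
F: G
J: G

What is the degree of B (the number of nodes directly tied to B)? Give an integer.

B is directly tied to G. That is 1 neighbor, so the degree of B is 1.

1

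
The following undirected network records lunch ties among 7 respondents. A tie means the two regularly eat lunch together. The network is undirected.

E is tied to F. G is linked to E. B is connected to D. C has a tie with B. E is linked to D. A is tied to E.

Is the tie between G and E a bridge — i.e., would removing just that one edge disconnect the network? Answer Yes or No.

Without the G–E edge there is no alternate route between G and E, so the network disconnects. It is a bridge.

Yes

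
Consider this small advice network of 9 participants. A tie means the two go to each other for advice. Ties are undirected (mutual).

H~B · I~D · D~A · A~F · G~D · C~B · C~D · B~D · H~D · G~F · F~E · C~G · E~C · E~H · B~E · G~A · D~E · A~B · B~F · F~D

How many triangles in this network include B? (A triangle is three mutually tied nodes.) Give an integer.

9

B's neighbors: A, C, D, E, F, and H.
Neighbor pairs that are themselves tied: B–A–D; B–A–F; B–C–D; B–C–E; B–D–E; B–D–F; B–D–H; B–E–F; B–E–H. Each forms one triangle with B, for 9 in total.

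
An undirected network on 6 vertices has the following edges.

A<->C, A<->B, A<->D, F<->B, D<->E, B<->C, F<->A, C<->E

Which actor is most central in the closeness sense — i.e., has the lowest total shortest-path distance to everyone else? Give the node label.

Farness (sum of distances to all others) for each node — A:6, B:7, C:7, D:8, E:9, F:9.
The smallest farness is 6, for A, so A has the highest closeness.

A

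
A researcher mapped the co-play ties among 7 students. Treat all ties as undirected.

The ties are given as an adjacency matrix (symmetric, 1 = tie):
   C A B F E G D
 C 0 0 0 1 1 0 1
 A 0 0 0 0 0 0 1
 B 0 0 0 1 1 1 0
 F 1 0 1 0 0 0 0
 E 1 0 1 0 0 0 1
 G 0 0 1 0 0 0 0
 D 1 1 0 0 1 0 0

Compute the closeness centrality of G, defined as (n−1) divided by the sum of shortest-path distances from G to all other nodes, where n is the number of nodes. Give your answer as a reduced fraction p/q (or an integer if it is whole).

2/5

Distances from G: A:4, B:1, C:3, D:3, E:2, F:2. Sum = 15.
n = 7, so closeness = 6/15 = 2/5.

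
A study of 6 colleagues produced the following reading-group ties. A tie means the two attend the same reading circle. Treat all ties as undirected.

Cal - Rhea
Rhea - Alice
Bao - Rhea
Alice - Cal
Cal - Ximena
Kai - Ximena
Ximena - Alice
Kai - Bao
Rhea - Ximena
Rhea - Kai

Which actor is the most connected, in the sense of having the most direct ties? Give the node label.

Degrees — Alice:3, Bao:2, Cal:3, Kai:3, Rhea:5, Ximena:4.
The maximum is 5, attained only by Rhea.

Rhea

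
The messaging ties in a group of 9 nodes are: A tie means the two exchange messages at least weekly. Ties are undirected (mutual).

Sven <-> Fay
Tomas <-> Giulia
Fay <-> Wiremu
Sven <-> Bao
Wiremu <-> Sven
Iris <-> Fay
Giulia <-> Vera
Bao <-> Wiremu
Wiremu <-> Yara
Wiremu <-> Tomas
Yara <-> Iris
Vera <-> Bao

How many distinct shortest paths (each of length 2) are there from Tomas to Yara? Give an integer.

The shortest distance is 2, and the only length-2 path is Tomas–Wiremu–Yara. So there is exactly 1 shortest path.

1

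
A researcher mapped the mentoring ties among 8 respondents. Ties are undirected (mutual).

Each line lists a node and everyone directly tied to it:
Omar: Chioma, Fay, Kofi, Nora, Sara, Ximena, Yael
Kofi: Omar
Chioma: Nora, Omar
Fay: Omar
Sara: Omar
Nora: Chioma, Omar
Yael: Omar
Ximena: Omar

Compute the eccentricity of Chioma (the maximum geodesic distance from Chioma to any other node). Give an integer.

2

Distances from Chioma: Fay:2, Kofi:2, Nora:1, Omar:1, Sara:2, Ximena:2, Yael:2.
The largest is 2 (to Sara, Ximena, Kofi, Fay, and Yael), so the eccentricity of Chioma is 2.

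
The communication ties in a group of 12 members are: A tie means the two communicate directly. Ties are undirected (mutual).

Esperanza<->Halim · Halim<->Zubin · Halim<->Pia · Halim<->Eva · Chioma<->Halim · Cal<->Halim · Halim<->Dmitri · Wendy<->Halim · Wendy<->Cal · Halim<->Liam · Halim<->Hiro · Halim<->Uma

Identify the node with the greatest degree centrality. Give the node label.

Degrees — Cal:2, Chioma:1, Dmitri:1, Esperanza:1, Eva:1, Halim:11, Hiro:1, Liam:1, Pia:1, Uma:1, Wendy:2, Zubin:1.
The maximum is 11, attained only by Halim.

Halim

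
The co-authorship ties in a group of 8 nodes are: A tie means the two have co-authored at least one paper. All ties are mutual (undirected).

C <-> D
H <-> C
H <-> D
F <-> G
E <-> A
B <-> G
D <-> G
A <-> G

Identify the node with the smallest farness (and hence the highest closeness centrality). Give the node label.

Farness (sum of distances to all others) for each node — A:14, B:16, C:17, D:12, E:20, F:16, G:10, H:17.
The smallest farness is 10, for G, so G has the highest closeness.

G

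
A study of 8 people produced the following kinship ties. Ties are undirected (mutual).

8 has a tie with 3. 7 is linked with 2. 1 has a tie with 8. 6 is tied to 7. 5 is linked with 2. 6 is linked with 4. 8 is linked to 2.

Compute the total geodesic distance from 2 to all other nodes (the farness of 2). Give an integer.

12

Distances from 2: 1:2, 3:2, 4:3, 5:1, 6:2, 7:1, 8:1.
Sum = 2 + 2 + 3 + 1 + 2 + 1 + 1 = 12.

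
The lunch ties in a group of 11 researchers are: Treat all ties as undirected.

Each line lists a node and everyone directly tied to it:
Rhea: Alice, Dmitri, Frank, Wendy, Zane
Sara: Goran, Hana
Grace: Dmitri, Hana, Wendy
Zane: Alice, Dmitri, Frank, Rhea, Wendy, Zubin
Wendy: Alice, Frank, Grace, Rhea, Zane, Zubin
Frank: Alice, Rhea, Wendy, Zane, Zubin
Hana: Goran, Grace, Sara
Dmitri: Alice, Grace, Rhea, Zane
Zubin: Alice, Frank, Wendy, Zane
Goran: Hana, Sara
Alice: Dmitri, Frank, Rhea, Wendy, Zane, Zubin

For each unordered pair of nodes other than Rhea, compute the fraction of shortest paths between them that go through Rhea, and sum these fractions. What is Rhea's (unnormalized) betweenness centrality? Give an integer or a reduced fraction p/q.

7/12

Pairs whose geodesics pass through Rhea — Dmitri–Frank: 1/3; Dmitri–Wendy: 1/4.
All other pairs contribute 0.
Summing the contributions gives betweenness(Rhea) = 7/12.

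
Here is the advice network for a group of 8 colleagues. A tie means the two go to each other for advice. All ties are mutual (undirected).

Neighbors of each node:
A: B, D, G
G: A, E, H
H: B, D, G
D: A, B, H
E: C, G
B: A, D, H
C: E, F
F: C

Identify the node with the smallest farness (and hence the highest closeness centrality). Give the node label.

Farness (sum of distances to all others) for each node — A:14, B:17, C:18, D:17, E:14, F:24, G:12, H:14.
The smallest farness is 12, for G, so G has the highest closeness.

G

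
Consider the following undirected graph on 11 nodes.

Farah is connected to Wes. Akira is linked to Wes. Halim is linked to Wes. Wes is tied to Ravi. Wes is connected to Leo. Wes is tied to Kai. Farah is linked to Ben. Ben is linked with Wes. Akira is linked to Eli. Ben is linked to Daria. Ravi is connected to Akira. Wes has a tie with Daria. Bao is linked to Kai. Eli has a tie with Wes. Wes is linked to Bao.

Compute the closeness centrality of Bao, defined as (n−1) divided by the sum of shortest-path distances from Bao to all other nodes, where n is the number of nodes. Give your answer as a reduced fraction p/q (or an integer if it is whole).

5/9

Distances from Bao: Akira:2, Ben:2, Daria:2, Eli:2, Farah:2, Halim:2, Kai:1, Leo:2, Ravi:2, Wes:1. Sum = 18.
n = 11, so closeness = 10/18 = 5/9.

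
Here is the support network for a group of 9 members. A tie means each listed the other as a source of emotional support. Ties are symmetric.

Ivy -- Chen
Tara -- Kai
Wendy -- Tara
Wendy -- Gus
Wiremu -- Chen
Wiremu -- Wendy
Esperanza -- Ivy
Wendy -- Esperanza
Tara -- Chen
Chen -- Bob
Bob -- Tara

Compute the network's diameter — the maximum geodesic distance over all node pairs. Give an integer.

3

Eccentricity of each node (its greatest distance to any other): Bob:3, Chen:3, Esperanza:3, Gus:3, Ivy:3, Kai:3, Tara:2, Wendy:2, Wiremu:3.
The maximum eccentricity is 3, realized for instance by the pair Chen–Gus via Chen – Tara – Wendy – Gus. So the diameter is 3.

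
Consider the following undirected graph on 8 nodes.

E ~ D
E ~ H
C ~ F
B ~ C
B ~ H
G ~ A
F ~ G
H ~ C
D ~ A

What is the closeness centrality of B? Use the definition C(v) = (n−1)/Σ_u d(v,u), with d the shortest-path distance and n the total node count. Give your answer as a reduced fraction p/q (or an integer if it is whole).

7/16

Distances from B: A:4, C:1, D:3, E:2, F:2, G:3, H:1. Sum = 16.
n = 8, so closeness = 7/16.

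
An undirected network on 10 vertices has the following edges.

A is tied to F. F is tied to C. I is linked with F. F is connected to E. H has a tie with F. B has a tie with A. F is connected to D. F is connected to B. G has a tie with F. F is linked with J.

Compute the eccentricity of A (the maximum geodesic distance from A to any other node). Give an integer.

Distances from A: B:1, C:2, D:2, E:2, F:1, G:2, H:2, I:2, J:2.
The largest is 2 (to J, I, E, C, D, G, and H), so the eccentricity of A is 2.

2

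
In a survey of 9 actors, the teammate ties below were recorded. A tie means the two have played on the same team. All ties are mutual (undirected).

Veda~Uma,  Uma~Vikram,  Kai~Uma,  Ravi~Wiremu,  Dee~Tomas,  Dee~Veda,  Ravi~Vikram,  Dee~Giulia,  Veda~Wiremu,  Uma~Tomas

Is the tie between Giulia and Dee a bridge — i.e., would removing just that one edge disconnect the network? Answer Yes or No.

Yes

Without the Giulia–Dee edge there is no alternate route between Giulia and Dee, so the network disconnects. It is a bridge.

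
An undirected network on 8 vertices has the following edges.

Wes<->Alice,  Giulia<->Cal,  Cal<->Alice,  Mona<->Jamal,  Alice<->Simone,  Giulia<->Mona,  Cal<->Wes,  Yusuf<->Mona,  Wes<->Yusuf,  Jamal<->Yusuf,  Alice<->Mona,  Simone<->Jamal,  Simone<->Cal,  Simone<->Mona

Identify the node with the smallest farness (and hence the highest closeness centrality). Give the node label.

Farness (sum of distances to all others) for each node — Alice:10, Cal:10, Giulia:12, Jamal:11, Mona:9, Simone:10, Wes:11, Yusuf:11.
The smallest farness is 9, for Mona, so Mona has the highest closeness.

Mona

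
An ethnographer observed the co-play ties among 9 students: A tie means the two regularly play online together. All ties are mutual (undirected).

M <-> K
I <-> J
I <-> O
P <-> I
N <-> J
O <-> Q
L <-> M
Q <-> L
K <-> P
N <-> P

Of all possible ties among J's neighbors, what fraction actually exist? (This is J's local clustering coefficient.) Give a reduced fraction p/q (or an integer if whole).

J's neighbors: I and N (k = 2).
Possible neighbor pairs: C(2,2) = 1. Edges among them: none → e = 0.
Clustering(J) = 0/1.

0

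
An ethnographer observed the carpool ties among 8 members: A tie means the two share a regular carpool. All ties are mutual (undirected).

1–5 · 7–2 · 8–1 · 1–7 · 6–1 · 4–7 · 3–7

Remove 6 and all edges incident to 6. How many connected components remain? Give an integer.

6's neighbors (1) remain reachable from one another through other ties, so the rest of the network stays in one piece.

1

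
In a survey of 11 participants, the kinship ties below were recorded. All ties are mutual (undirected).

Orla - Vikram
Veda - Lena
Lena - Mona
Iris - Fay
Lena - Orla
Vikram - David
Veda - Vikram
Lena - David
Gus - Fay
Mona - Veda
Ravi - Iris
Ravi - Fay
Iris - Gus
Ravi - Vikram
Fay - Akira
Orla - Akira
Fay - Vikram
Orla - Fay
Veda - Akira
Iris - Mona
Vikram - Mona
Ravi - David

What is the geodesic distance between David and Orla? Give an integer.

One shortest route is David – Lena – Orla, which uses 2 edges, and David and Orla are not directly tied, so nothing shorter exists. So d(David,Orla) = 2.

2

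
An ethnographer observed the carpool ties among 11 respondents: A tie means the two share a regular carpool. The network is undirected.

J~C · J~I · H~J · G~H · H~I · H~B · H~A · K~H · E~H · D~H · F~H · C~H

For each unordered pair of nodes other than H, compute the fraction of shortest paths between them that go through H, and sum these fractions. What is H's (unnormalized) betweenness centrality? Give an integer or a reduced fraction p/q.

Pairs whose geodesics pass through H — B–J: 1; B–A: 1; B–I: 1; B–C: 1; B–E: 1; B–D: 1; B–F: 1; B–G: 1; B–K: 1; J–A: 1; J–E: 1; J–D: 1; J–F: 1; J–G: 1 … (+29 more pairs).
All other pairs contribute 0.
Summing the contributions gives betweenness(H) = 85/2.

85/2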